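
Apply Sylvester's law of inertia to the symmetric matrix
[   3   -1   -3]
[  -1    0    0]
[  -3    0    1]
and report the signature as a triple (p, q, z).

Answer: (2, 1, 0)

Derivation:
step 0: pivot 3 → sign +
step 1: pivot -1/3 → sign −
step 2: pivot 1 → sign +
signature = (2, 1, 0)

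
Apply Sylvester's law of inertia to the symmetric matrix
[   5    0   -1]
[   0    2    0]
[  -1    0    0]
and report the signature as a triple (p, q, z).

Answer: (2, 1, 0)

Derivation:
step 0: pivot 5 → sign +
step 1: pivot 2 → sign +
step 2: pivot -1/5 → sign −
signature = (2, 1, 0)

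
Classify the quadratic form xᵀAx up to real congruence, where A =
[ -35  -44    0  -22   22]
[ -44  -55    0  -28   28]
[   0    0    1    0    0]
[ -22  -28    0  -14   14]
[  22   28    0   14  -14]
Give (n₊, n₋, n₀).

Answer: (2, 2, 1)

Derivation:
step 0: pivot -35 → sign −
step 1: pivot 11/35 → sign +
step 2: pivot 1 → sign +
step 3: pivot -6/11 → sign −
step 4: row/col 4 already zero → sign 0
signature = (2, 2, 1)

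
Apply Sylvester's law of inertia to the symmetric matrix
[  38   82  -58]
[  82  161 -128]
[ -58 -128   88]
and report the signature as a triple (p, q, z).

Answer: (1, 2, 0)

Derivation:
step 0: pivot 38 → sign +
step 1: pivot -303/19 → sign −
step 2: pivot -2/101 → sign −
signature = (1, 2, 0)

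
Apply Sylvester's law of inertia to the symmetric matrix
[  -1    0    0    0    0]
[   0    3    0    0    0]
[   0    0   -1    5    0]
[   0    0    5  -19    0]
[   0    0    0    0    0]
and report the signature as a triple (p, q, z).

Answer: (2, 2, 1)

Derivation:
step 0: pivot -1 → sign −
step 1: pivot 3 → sign +
step 2: pivot -1 → sign −
step 3: pivot 6 → sign +
step 4: row/col 4 already zero → sign 0
signature = (2, 2, 1)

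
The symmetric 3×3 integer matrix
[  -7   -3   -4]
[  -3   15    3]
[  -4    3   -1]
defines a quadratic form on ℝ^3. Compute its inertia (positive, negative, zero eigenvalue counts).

step 0: pivot -7 → sign −
step 1: pivot 114/7 → sign +
step 2: pivot -3/38 → sign −
signature = (1, 2, 0)

Answer: (1, 2, 0)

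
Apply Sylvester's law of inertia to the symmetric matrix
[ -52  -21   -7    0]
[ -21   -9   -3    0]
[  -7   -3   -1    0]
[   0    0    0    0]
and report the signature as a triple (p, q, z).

Answer: (0, 2, 2)

Derivation:
step 0: pivot -52 → sign −
step 1: pivot -27/52 → sign −
step 2: row/col 2 already zero → sign 0
step 3: row/col 3 already zero → sign 0
signature = (0, 2, 2)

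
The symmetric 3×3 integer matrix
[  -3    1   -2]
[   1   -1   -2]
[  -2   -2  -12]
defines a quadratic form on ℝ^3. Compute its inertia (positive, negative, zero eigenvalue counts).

step 0: pivot -3 → sign −
step 1: pivot -2/3 → sign −
step 2: row/col 2 already zero → sign 0
signature = (0, 2, 1)

Answer: (0, 2, 1)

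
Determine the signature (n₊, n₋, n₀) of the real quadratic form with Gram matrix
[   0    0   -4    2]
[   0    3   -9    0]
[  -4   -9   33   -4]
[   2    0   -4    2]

step 0: pivot 3 → sign +
step 1: pivot 6 → sign +
step 2: pivot -8/3 → sign −
step 3: pivot -1/2 → sign −
signature = (2, 2, 0)

Answer: (2, 2, 0)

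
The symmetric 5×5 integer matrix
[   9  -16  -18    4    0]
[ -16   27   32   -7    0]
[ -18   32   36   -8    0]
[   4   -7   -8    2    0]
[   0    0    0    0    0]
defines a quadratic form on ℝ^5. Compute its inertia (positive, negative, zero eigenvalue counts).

step 0: pivot 9 → sign +
step 1: pivot -13/9 → sign −
step 2: pivot 3/13 → sign +
step 3: row/col 3 already zero → sign 0
step 4: row/col 4 already zero → sign 0
signature = (2, 1, 2)

Answer: (2, 1, 2)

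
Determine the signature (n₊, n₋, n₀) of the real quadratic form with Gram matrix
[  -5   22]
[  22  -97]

step 0: pivot -5 → sign −
step 1: pivot -1/5 → sign −
signature = (0, 2, 0)

Answer: (0, 2, 0)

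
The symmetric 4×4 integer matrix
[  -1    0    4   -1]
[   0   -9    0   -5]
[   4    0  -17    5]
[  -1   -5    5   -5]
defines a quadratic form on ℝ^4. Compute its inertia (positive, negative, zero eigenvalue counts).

step 0: pivot -1 → sign −
step 1: pivot -9 → sign −
step 2: pivot -1 → sign −
step 3: pivot -2/9 → sign −
signature = (0, 4, 0)

Answer: (0, 4, 0)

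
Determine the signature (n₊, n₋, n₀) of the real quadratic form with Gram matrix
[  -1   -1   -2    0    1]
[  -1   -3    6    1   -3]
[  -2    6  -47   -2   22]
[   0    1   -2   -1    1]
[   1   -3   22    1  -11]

Answer: (0, 4, 1)

Derivation:
step 0: pivot -1 → sign −
step 1: pivot -2 → sign −
step 2: pivot -11 → sign −
step 3: pivot -3/22 → sign −
step 4: row/col 4 already zero → sign 0
signature = (0, 4, 1)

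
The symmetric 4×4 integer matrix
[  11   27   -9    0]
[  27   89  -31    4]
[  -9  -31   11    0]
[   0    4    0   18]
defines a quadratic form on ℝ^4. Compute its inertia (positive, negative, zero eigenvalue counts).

step 0: pivot 11 → sign +
step 1: pivot 250/11 → sign +
step 2: pivot 18/125 → sign +
step 3: pivot 2/9 → sign +
signature = (4, 0, 0)

Answer: (4, 0, 0)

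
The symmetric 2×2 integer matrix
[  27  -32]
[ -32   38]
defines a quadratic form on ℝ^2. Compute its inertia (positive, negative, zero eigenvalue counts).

step 0: pivot 27 → sign +
step 1: pivot 2/27 → sign +
signature = (2, 0, 0)

Answer: (2, 0, 0)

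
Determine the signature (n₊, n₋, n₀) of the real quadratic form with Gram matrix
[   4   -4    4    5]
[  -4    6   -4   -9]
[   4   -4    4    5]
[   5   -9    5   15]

step 0: pivot 4 → sign +
step 1: pivot 2 → sign +
step 2: pivot 3/4 → sign +
step 3: row/col 3 already zero → sign 0
signature = (3, 0, 1)

Answer: (3, 0, 1)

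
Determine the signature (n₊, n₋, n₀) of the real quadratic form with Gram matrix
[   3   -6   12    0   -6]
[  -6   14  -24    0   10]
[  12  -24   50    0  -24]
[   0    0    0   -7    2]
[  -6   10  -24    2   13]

step 0: pivot 3 → sign +
step 1: pivot 2 → sign +
step 2: pivot 2 → sign +
step 3: pivot -7 → sign −
step 4: pivot -3/7 → sign −
signature = (3, 2, 0)

Answer: (3, 2, 0)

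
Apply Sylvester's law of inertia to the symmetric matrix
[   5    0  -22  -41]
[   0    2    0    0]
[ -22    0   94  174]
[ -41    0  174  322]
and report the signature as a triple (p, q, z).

step 0: pivot 5 → sign +
step 1: pivot 2 → sign +
step 2: pivot -14/5 → sign −
step 3: pivot 3/7 → sign +
signature = (3, 1, 0)

Answer: (3, 1, 0)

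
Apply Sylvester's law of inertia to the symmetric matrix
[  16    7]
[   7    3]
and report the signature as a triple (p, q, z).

Answer: (1, 1, 0)

Derivation:
step 0: pivot 16 → sign +
step 1: pivot -1/16 → sign −
signature = (1, 1, 0)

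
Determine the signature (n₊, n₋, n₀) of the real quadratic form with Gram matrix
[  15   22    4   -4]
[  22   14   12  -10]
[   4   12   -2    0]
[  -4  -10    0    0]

step 0: pivot 15 → sign +
step 1: pivot -274/15 → sign −
step 2: pivot -138/137 → sign −
step 3: pivot -2/69 → sign −
signature = (1, 3, 0)

Answer: (1, 3, 0)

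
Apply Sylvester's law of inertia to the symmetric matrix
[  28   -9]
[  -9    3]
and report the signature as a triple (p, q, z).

Answer: (2, 0, 0)

Derivation:
step 0: pivot 28 → sign +
step 1: pivot 3/28 → sign +
signature = (2, 0, 0)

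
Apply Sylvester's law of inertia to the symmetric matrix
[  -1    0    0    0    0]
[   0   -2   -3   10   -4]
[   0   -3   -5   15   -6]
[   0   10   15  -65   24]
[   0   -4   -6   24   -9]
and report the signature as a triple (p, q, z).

Answer: (1, 4, 0)

Derivation:
step 0: pivot -1 → sign −
step 1: pivot -2 → sign −
step 2: pivot -1/2 → sign −
step 3: pivot -15 → sign −
step 4: pivot 1/15 → sign +
signature = (1, 4, 0)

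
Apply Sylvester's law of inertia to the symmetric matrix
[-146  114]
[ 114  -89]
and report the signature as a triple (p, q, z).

Answer: (1, 1, 0)

Derivation:
step 0: pivot -146 → sign −
step 1: pivot 1/73 → sign +
signature = (1, 1, 0)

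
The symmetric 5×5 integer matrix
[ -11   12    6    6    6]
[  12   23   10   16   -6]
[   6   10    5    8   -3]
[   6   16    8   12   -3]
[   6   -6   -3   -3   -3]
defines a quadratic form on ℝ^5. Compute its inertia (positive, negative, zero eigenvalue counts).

Answer: (3, 2, 0)

Derivation:
step 0: pivot -11 → sign −
step 1: pivot 397/11 → sign +
step 2: pivot 273/397 → sign +
step 3: pivot -8/91 → sign −
step 4: pivot 3/8 → sign +
signature = (3, 2, 0)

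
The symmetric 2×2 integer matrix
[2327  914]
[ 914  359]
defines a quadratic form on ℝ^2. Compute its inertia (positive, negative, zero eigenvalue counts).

Answer: (1, 1, 0)

Derivation:
step 0: pivot 2327 → sign +
step 1: pivot -3/2327 → sign −
signature = (1, 1, 0)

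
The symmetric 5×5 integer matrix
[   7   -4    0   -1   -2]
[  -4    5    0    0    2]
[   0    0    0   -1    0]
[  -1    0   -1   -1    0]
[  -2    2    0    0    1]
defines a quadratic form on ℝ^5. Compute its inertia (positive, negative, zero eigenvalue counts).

step 0: pivot 7 → sign +
step 1: pivot 19/7 → sign +
step 2: pivot -24/19 → sign −
step 3: pivot 19/24 → sign +
step 4: pivot 3/19 → sign +
signature = (4, 1, 0)

Answer: (4, 1, 0)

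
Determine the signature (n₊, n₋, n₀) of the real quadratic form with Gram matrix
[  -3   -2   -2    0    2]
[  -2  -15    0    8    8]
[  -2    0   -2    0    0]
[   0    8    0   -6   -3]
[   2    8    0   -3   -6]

step 0: pivot -3 → sign −
step 1: pivot -41/3 → sign −
step 2: pivot -22/41 → sign −
step 3: pivot -2/11 → sign −
step 4: pivot -1/2 → sign −
signature = (0, 5, 0)

Answer: (0, 5, 0)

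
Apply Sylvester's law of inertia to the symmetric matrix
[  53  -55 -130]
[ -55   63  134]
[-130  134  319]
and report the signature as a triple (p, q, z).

step 0: pivot 53 → sign +
step 1: pivot 314/53 → sign +
step 2: pivot -1/157 → sign −
signature = (2, 1, 0)

Answer: (2, 1, 0)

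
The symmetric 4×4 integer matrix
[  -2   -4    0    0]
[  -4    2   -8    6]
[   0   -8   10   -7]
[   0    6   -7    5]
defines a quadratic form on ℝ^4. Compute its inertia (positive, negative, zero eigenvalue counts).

step 0: pivot -2 → sign −
step 1: pivot 10 → sign +
step 2: pivot 18/5 → sign +
step 3: pivot 1/18 → sign +
signature = (3, 1, 0)

Answer: (3, 1, 0)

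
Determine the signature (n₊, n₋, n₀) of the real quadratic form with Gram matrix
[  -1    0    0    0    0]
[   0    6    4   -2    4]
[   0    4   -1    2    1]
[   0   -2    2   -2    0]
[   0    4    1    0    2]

step 0: pivot -1 → sign −
step 1: pivot 6 → sign +
step 2: pivot -11/3 → sign −
step 3: pivot 4/11 → sign +
step 4: row/col 4 already zero → sign 0
signature = (2, 2, 1)

Answer: (2, 2, 1)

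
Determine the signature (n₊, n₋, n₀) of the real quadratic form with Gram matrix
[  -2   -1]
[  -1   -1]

Answer: (0, 2, 0)

Derivation:
step 0: pivot -2 → sign −
step 1: pivot -1/2 → sign −
signature = (0, 2, 0)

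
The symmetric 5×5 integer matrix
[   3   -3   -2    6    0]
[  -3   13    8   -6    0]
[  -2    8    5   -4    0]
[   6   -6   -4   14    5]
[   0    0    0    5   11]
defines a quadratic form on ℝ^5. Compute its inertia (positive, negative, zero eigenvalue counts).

step 0: pivot 3 → sign +
step 1: pivot 10 → sign +
step 2: pivot 1/15 → sign +
step 3: pivot 2 → sign +
step 4: pivot -3/2 → sign −
signature = (4, 1, 0)

Answer: (4, 1, 0)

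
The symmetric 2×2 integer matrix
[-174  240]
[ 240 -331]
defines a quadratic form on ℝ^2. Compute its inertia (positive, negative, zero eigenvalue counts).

Answer: (1, 1, 0)

Derivation:
step 0: pivot -174 → sign −
step 1: pivot 1/29 → sign +
signature = (1, 1, 0)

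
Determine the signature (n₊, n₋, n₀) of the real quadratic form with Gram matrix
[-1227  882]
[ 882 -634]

step 0: pivot -1227 → sign −
step 1: pivot 2/409 → sign +
signature = (1, 1, 0)

Answer: (1, 1, 0)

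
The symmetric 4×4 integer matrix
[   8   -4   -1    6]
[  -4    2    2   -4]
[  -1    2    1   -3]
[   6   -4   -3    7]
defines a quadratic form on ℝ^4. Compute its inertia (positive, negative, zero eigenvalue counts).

Answer: (2, 2, 0)

Derivation:
step 0: pivot 8 → sign +
step 1: pivot 7/8 → sign +
step 2: pivot -18/7 → sign −
step 3: pivot -1/9 → sign −
signature = (2, 2, 0)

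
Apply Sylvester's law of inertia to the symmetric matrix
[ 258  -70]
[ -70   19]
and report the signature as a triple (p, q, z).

Answer: (2, 0, 0)

Derivation:
step 0: pivot 258 → sign +
step 1: pivot 1/129 → sign +
signature = (2, 0, 0)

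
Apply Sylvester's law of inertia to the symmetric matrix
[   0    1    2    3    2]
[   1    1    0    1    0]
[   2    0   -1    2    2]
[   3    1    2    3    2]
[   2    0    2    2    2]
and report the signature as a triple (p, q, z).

Answer: (2, 2, 1)

Derivation:
step 0: pivot 1 → sign +
step 1: pivot -1 → sign −
step 2: pivot 3 → sign +
step 3: pivot -6 → sign −
step 4: row/col 4 already zero → sign 0
signature = (2, 2, 1)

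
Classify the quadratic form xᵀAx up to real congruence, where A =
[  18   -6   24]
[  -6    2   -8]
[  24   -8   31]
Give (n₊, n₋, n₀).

Answer: (1, 1, 1)

Derivation:
step 0: pivot 18 → sign +
step 1: pivot -1 → sign −
step 2: row/col 2 already zero → sign 0
signature = (1, 1, 1)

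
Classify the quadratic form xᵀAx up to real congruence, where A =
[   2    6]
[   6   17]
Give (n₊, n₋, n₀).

step 0: pivot 2 → sign +
step 1: pivot -1 → sign −
signature = (1, 1, 0)

Answer: (1, 1, 0)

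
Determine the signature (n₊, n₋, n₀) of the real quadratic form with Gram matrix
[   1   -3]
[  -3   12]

Answer: (2, 0, 0)

Derivation:
step 0: pivot 1 → sign +
step 1: pivot 3 → sign +
signature = (2, 0, 0)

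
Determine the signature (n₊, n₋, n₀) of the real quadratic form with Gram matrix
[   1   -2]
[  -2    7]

step 0: pivot 1 → sign +
step 1: pivot 3 → sign +
signature = (2, 0, 0)

Answer: (2, 0, 0)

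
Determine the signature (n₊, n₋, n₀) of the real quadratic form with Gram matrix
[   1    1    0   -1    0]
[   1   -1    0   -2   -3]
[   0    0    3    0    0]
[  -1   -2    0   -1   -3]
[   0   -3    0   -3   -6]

Answer: (2, 2, 1)

Derivation:
step 0: pivot 1 → sign +
step 1: pivot -2 → sign −
step 2: pivot 3 → sign +
step 3: pivot -3/2 → sign −
step 4: row/col 4 already zero → sign 0
signature = (2, 2, 1)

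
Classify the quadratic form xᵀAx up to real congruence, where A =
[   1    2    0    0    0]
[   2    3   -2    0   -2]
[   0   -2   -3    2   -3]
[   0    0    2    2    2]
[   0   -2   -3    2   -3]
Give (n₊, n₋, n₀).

Answer: (2, 2, 1)

Derivation:
step 0: pivot 1 → sign +
step 1: pivot -1 → sign −
step 2: pivot 1 → sign +
step 3: pivot -2 → sign −
step 4: row/col 4 already zero → sign 0
signature = (2, 2, 1)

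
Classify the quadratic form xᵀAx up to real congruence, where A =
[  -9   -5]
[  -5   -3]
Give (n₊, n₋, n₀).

Answer: (0, 2, 0)

Derivation:
step 0: pivot -9 → sign −
step 1: pivot -2/9 → sign −
signature = (0, 2, 0)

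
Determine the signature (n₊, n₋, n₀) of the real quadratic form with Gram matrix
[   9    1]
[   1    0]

step 0: pivot 9 → sign +
step 1: pivot -1/9 → sign −
signature = (1, 1, 0)

Answer: (1, 1, 0)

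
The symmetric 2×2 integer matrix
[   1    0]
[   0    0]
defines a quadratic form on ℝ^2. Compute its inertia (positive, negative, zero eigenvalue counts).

Answer: (1, 0, 1)

Derivation:
step 0: pivot 1 → sign +
step 1: row/col 1 already zero → sign 0
signature = (1, 0, 1)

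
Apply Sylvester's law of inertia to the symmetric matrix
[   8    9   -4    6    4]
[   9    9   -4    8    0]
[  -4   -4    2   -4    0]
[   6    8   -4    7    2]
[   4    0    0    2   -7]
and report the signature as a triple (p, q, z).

step 0: pivot 8 → sign +
step 1: pivot -9/8 → sign −
step 2: pivot 2/9 → sign +
step 3: pivot 3 → sign +
step 4: pivot -3 → sign −
signature = (3, 2, 0)

Answer: (3, 2, 0)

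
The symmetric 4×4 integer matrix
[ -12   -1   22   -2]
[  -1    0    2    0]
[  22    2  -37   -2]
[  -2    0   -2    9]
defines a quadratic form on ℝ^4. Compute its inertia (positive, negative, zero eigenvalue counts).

Answer: (2, 2, 0)

Derivation:
step 0: pivot -12 → sign −
step 1: pivot 1/12 → sign +
step 2: pivot 3 → sign +
step 3: pivot -3 → sign −
signature = (2, 2, 0)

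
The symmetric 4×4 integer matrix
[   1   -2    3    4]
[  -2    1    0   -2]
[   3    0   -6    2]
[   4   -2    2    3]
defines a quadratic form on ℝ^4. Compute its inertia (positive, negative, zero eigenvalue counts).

Answer: (2, 2, 0)

Derivation:
step 0: pivot 1 → sign +
step 1: pivot -3 → sign −
step 2: pivot -3 → sign −
step 3: pivot 1/3 → sign +
signature = (2, 2, 0)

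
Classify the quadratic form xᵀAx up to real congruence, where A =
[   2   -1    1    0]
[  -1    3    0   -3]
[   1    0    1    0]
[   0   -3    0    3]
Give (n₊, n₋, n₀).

Answer: (3, 1, 0)

Derivation:
step 0: pivot 2 → sign +
step 1: pivot 5/2 → sign +
step 2: pivot 2/5 → sign +
step 3: pivot -3/2 → sign −
signature = (3, 1, 0)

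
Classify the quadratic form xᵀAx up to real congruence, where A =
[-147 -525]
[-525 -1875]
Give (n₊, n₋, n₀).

step 0: pivot -147 → sign −
step 1: row/col 1 already zero → sign 0
signature = (0, 1, 1)

Answer: (0, 1, 1)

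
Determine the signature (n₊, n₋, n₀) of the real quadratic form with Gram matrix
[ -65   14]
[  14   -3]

Answer: (1, 1, 0)

Derivation:
step 0: pivot -65 → sign −
step 1: pivot 1/65 → sign +
signature = (1, 1, 0)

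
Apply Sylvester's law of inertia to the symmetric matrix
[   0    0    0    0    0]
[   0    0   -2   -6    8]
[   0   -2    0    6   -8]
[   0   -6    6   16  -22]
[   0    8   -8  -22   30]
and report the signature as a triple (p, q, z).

step 0: pivot 16 → sign +
step 1: pivot -9/4 → sign −
step 2: pivot -20/9 → sign −
step 3: pivot -1/5 → sign −
step 4: row/col 4 already zero → sign 0
signature = (1, 3, 1)

Answer: (1, 3, 1)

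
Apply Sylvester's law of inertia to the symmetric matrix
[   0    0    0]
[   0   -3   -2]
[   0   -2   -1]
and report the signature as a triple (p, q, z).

step 0: pivot -3 → sign −
step 1: pivot 1/3 → sign +
step 2: row/col 2 already zero → sign 0
signature = (1, 1, 1)

Answer: (1, 1, 1)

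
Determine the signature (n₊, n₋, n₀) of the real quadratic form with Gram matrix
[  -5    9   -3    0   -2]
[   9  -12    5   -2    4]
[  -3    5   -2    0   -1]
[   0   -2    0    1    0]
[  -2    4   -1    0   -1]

step 0: pivot -5 → sign −
step 1: pivot 21/5 → sign +
step 2: pivot -5/21 → sign −
step 3: pivot 1/5 → sign +
step 4: row/col 4 already zero → sign 0
signature = (2, 2, 1)

Answer: (2, 2, 1)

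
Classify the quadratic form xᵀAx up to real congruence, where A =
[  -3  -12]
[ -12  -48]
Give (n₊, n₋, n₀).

Answer: (0, 1, 1)

Derivation:
step 0: pivot -3 → sign −
step 1: row/col 1 already zero → sign 0
signature = (0, 1, 1)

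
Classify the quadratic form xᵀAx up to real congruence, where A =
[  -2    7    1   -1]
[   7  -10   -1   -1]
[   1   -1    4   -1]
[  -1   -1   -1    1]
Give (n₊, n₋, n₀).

Answer: (2, 2, 0)

Derivation:
step 0: pivot -2 → sign −
step 1: pivot 29/2 → sign +
step 2: pivot 118/29 → sign +
step 3: pivot -3/118 → sign −
signature = (2, 2, 0)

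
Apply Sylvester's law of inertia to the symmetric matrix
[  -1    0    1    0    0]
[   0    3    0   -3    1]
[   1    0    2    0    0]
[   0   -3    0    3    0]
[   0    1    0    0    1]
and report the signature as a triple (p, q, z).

Answer: (3, 2, 0)

Derivation:
step 0: pivot -1 → sign −
step 1: pivot 3 → sign +
step 2: pivot 3 → sign +
step 3: pivot 2/3 → sign +
step 4: pivot -3/2 → sign −
signature = (3, 2, 0)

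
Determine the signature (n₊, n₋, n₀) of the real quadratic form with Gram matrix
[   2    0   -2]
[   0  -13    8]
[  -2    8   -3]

step 0: pivot 2 → sign +
step 1: pivot -13 → sign −
step 2: pivot -1/13 → sign −
signature = (1, 2, 0)

Answer: (1, 2, 0)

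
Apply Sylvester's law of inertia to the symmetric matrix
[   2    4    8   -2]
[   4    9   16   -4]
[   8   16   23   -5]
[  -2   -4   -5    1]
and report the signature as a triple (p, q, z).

step 0: pivot 2 → sign +
step 1: pivot 1 → sign +
step 2: pivot -9 → sign −
step 3: row/col 3 already zero → sign 0
signature = (2, 1, 1)

Answer: (2, 1, 1)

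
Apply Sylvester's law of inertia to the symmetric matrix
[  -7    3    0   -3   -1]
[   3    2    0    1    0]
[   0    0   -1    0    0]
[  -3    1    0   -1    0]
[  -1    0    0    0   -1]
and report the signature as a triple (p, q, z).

step 0: pivot -7 → sign −
step 1: pivot 23/7 → sign +
step 2: pivot -1 → sign −
step 3: pivot 6/23 → sign +
step 4: pivot -3/2 → sign −
signature = (2, 3, 0)

Answer: (2, 3, 0)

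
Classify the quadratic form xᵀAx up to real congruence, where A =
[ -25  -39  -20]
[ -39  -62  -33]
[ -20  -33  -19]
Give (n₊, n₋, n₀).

step 0: pivot -25 → sign −
step 1: pivot -29/25 → sign −
step 2: pivot -6/29 → sign −
signature = (0, 3, 0)

Answer: (0, 3, 0)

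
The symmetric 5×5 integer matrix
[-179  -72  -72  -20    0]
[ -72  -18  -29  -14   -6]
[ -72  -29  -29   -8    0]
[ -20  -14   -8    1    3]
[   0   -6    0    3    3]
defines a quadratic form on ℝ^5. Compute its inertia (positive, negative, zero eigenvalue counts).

step 0: pivot -179 → sign −
step 1: pivot 1962/179 → sign +
step 2: pivot -77/1962 → sign −
step 3: pivot 1/77 → sign +
step 4: pivot -6 → sign −
signature = (2, 3, 0)

Answer: (2, 3, 0)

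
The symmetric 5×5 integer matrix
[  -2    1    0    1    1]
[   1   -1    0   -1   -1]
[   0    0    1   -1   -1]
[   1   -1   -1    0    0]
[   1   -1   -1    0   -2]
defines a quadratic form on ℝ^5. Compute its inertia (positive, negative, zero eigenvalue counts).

Answer: (1, 3, 1)

Derivation:
step 0: pivot -2 → sign −
step 1: pivot -1/2 → sign −
step 2: pivot 1 → sign +
step 3: pivot -2 → sign −
step 4: row/col 4 already zero → sign 0
signature = (1, 3, 1)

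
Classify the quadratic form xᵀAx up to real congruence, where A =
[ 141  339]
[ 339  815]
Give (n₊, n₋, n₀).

Answer: (1, 1, 0)

Derivation:
step 0: pivot 141 → sign +
step 1: pivot -2/47 → sign −
signature = (1, 1, 0)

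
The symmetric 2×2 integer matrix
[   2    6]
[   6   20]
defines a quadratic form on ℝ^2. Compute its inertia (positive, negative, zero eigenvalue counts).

Answer: (2, 0, 0)

Derivation:
step 0: pivot 2 → sign +
step 1: pivot 2 → sign +
signature = (2, 0, 0)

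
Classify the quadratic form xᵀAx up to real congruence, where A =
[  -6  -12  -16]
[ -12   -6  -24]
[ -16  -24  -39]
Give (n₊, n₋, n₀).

Answer: (2, 1, 0)

Derivation:
step 0: pivot -6 → sign −
step 1: pivot 18 → sign +
step 2: pivot 1/9 → sign +
signature = (2, 1, 0)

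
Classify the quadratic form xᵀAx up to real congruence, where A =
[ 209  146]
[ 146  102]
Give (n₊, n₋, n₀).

step 0: pivot 209 → sign +
step 1: pivot 2/209 → sign +
signature = (2, 0, 0)

Answer: (2, 0, 0)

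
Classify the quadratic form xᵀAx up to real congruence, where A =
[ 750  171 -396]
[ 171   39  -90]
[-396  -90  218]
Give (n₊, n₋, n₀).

step 0: pivot 750 → sign +
step 1: pivot 3/250 → sign +
step 2: pivot 2 → sign +
signature = (3, 0, 0)

Answer: (3, 0, 0)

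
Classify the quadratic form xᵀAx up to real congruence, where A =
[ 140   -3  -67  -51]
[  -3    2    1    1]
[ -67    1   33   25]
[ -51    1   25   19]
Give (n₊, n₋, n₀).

step 0: pivot 140 → sign +
step 1: pivot 271/140 → sign +
step 2: pivot 227/271 → sign +
step 3: pivot 6/227 → sign +
signature = (4, 0, 0)

Answer: (4, 0, 0)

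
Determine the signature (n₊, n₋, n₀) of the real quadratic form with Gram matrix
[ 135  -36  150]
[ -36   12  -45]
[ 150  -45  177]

step 0: pivot 135 → sign +
step 1: pivot 12/5 → sign +
step 2: pivot -1/12 → sign −
signature = (2, 1, 0)

Answer: (2, 1, 0)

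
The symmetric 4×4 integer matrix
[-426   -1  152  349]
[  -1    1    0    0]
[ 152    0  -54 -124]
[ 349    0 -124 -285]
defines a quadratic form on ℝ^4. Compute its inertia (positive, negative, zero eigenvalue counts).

Answer: (2, 2, 0)

Derivation:
step 0: pivot -426 → sign −
step 1: pivot 427/426 → sign +
step 2: pivot 46/427 → sign +
step 3: pivot -6/23 → sign −
signature = (2, 2, 0)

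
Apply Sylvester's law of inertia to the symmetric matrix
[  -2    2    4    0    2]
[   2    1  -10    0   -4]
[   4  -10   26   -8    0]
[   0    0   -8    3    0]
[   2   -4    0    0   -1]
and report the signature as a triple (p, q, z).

step 0: pivot -2 → sign −
step 1: pivot 3 → sign +
step 2: pivot 22 → sign +
step 3: pivot 1/11 → sign +
step 4: pivot -1/3 → sign −
signature = (3, 2, 0)

Answer: (3, 2, 0)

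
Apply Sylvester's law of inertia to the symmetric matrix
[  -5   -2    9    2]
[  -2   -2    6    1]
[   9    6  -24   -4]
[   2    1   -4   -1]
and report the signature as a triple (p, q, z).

Answer: (0, 4, 0)

Derivation:
step 0: pivot -5 → sign −
step 1: pivot -6/5 → sign −
step 2: pivot -3 → sign −
step 3: pivot -1/6 → sign −
signature = (0, 4, 0)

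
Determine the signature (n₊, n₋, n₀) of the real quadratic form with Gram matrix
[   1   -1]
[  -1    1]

Answer: (1, 0, 1)

Derivation:
step 0: pivot 1 → sign +
step 1: row/col 1 already zero → sign 0
signature = (1, 0, 1)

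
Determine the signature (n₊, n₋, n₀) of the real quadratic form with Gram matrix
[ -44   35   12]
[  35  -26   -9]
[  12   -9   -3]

Answer: (2, 1, 0)

Derivation:
step 0: pivot -44 → sign −
step 1: pivot 81/44 → sign +
step 2: pivot 1/9 → sign +
signature = (2, 1, 0)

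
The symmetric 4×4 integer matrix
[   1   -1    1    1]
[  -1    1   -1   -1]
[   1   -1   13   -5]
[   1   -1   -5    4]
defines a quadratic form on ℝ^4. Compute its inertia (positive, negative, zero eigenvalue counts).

Answer: (2, 0, 2)

Derivation:
step 0: pivot 1 → sign +
step 1: pivot 12 → sign +
step 2: row/col 2 already zero → sign 0
step 3: row/col 3 already zero → sign 0
signature = (2, 0, 2)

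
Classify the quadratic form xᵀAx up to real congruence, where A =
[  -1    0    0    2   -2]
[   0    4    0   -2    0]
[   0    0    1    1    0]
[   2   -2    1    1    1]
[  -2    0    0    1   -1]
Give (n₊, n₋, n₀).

Answer: (3, 1, 1)

Derivation:
step 0: pivot -1 → sign −
step 1: pivot 4 → sign +
step 2: pivot 1 → sign +
step 3: pivot 3 → sign +
step 4: row/col 4 already zero → sign 0
signature = (3, 1, 1)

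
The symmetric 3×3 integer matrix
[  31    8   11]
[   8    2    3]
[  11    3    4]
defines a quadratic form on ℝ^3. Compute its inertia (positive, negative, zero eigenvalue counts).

step 0: pivot 31 → sign +
step 1: pivot -2/31 → sign −
step 2: pivot 1/2 → sign +
signature = (2, 1, 0)

Answer: (2, 1, 0)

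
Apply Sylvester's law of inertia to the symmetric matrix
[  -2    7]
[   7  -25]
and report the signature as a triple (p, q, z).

Answer: (0, 2, 0)

Derivation:
step 0: pivot -2 → sign −
step 1: pivot -1/2 → sign −
signature = (0, 2, 0)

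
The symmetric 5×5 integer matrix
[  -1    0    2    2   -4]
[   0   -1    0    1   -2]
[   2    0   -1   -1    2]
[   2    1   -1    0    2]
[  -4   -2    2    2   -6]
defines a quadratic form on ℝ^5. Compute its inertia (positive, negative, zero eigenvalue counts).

step 0: pivot -1 → sign −
step 1: pivot -1 → sign −
step 2: pivot 3 → sign +
step 3: pivot 2 → sign +
step 4: row/col 4 already zero → sign 0
signature = (2, 2, 1)

Answer: (2, 2, 1)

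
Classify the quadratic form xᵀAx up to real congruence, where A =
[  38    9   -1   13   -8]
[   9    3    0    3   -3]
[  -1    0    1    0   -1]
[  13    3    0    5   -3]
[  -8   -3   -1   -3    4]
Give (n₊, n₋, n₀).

Answer: (4, 0, 1)

Derivation:
step 0: pivot 38 → sign +
step 1: pivot 33/38 → sign +
step 2: pivot 10/11 → sign +
step 3: pivot 2/5 → sign +
step 4: row/col 4 already zero → sign 0
signature = (4, 0, 1)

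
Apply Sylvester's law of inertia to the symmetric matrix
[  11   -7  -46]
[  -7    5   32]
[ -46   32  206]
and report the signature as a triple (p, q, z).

Answer: (2, 0, 1)

Derivation:
step 0: pivot 11 → sign +
step 1: pivot 6/11 → sign +
step 2: row/col 2 already zero → sign 0
signature = (2, 0, 1)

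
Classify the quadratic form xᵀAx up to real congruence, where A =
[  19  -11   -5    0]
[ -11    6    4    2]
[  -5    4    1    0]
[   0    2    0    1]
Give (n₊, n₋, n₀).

step 0: pivot 19 → sign +
step 1: pivot -7/19 → sign −
step 2: pivot 3 → sign +
step 3: pivot -1/7 → sign −
signature = (2, 2, 0)

Answer: (2, 2, 0)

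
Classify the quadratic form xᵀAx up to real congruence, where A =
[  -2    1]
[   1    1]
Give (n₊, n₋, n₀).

step 0: pivot -2 → sign −
step 1: pivot 3/2 → sign +
signature = (1, 1, 0)

Answer: (1, 1, 0)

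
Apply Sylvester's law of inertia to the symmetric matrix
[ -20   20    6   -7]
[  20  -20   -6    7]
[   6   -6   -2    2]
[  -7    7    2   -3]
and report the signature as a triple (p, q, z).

Answer: (0, 3, 1)

Derivation:
step 0: pivot -20 → sign −
step 1: pivot -1/5 → sign −
step 2: pivot -1/2 → sign −
step 3: row/col 3 already zero → sign 0
signature = (0, 3, 1)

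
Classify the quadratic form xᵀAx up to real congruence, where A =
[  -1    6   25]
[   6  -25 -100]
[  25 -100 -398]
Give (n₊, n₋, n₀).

step 0: pivot -1 → sign −
step 1: pivot 11 → sign +
step 2: pivot -3/11 → sign −
signature = (1, 2, 0)

Answer: (1, 2, 0)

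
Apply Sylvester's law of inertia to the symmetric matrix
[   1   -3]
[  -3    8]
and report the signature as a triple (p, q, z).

Answer: (1, 1, 0)

Derivation:
step 0: pivot 1 → sign +
step 1: pivot -1 → sign −
signature = (1, 1, 0)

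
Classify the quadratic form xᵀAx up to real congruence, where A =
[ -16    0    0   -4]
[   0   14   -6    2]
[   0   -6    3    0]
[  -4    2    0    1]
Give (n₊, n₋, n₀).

Answer: (2, 1, 1)

Derivation:
step 0: pivot -16 → sign −
step 1: pivot 14 → sign +
step 2: pivot 3/7 → sign +
step 3: row/col 3 already zero → sign 0
signature = (2, 1, 1)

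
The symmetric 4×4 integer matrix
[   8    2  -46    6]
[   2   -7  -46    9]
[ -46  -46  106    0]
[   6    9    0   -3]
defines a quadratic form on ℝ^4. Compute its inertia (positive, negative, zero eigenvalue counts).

Answer: (2, 1, 1)

Derivation:
step 0: pivot 8 → sign +
step 1: pivot -15/2 → sign −
step 2: pivot 1/5 → sign +
step 3: row/col 3 already zero → sign 0
signature = (2, 1, 1)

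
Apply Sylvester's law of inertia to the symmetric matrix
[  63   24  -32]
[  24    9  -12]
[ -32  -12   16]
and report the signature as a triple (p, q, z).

Answer: (1, 1, 1)

Derivation:
step 0: pivot 63 → sign +
step 1: pivot -1/7 → sign −
step 2: row/col 2 already zero → sign 0
signature = (1, 1, 1)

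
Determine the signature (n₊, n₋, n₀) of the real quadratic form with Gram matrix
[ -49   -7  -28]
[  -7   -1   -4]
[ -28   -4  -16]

step 0: pivot -49 → sign −
step 1: row/col 1 already zero → sign 0
step 2: row/col 2 already zero → sign 0
signature = (0, 1, 2)

Answer: (0, 1, 2)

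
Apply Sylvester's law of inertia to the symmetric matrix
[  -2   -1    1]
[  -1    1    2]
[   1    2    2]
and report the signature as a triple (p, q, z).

Answer: (2, 1, 0)

Derivation:
step 0: pivot -2 → sign −
step 1: pivot 3/2 → sign +
step 2: pivot 1 → sign +
signature = (2, 1, 0)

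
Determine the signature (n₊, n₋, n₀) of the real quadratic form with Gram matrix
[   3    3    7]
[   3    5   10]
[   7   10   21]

Answer: (3, 0, 0)

Derivation:
step 0: pivot 3 → sign +
step 1: pivot 2 → sign +
step 2: pivot 1/6 → sign +
signature = (3, 0, 0)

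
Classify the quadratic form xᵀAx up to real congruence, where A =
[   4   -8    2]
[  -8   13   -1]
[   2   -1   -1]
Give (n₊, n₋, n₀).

step 0: pivot 4 → sign +
step 1: pivot -3 → sign −
step 2: pivot 1 → sign +
signature = (2, 1, 0)

Answer: (2, 1, 0)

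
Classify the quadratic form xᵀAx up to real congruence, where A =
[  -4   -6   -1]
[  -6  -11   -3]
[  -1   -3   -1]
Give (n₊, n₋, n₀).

Answer: (1, 2, 0)

Derivation:
step 0: pivot -4 → sign −
step 1: pivot -2 → sign −
step 2: pivot 3/8 → sign +
signature = (1, 2, 0)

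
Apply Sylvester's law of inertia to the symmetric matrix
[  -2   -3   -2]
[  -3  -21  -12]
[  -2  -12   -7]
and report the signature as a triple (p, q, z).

step 0: pivot -2 → sign −
step 1: pivot -33/2 → sign −
step 2: pivot -1/11 → sign −
signature = (0, 3, 0)

Answer: (0, 3, 0)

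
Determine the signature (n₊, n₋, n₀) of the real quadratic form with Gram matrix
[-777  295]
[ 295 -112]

step 0: pivot -777 → sign −
step 1: pivot 1/777 → sign +
signature = (1, 1, 0)

Answer: (1, 1, 0)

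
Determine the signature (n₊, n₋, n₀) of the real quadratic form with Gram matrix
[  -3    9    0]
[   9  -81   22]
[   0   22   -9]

step 0: pivot -3 → sign −
step 1: pivot -54 → sign −
step 2: pivot -1/27 → sign −
signature = (0, 3, 0)

Answer: (0, 3, 0)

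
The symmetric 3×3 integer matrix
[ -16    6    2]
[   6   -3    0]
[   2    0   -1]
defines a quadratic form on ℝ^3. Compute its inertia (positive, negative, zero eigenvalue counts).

Answer: (0, 2, 1)

Derivation:
step 0: pivot -16 → sign −
step 1: pivot -3/4 → sign −
step 2: row/col 2 already zero → sign 0
signature = (0, 2, 1)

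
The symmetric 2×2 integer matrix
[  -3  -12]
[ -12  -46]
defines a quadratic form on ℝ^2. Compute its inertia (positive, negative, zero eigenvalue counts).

step 0: pivot -3 → sign −
step 1: pivot 2 → sign +
signature = (1, 1, 0)

Answer: (1, 1, 0)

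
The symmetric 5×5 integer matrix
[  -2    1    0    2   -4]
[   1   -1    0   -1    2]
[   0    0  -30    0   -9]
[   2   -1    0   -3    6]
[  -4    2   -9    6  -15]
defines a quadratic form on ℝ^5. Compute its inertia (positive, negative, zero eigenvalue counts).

Answer: (0, 5, 0)

Derivation:
step 0: pivot -2 → sign −
step 1: pivot -1/2 → sign −
step 2: pivot -30 → sign −
step 3: pivot -1 → sign −
step 4: pivot -3/10 → sign −
signature = (0, 5, 0)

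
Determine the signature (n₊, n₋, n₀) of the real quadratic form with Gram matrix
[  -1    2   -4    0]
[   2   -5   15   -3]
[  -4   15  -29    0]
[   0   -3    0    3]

Answer: (1, 3, 0)

Derivation:
step 0: pivot -1 → sign −
step 1: pivot -1 → sign −
step 2: pivot 36 → sign +
step 3: pivot -1/4 → sign −
signature = (1, 3, 0)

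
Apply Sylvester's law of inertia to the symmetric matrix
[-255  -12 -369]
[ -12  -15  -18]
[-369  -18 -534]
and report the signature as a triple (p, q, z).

step 0: pivot -255 → sign −
step 1: pivot -1227/85 → sign −
step 2: pivot -3/409 → sign −
signature = (0, 3, 0)

Answer: (0, 3, 0)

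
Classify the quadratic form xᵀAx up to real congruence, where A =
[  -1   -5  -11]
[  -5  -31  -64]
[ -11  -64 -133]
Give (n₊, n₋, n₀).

step 0: pivot -1 → sign −
step 1: pivot -6 → sign −
step 2: pivot 3/2 → sign +
signature = (1, 2, 0)

Answer: (1, 2, 0)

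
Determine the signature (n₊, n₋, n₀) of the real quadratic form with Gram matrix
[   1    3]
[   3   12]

Answer: (2, 0, 0)

Derivation:
step 0: pivot 1 → sign +
step 1: pivot 3 → sign +
signature = (2, 0, 0)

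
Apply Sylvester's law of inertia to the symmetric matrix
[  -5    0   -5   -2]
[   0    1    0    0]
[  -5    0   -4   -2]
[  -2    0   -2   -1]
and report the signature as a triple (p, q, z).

Answer: (2, 2, 0)

Derivation:
step 0: pivot -5 → sign −
step 1: pivot 1 → sign +
step 2: pivot 1 → sign +
step 3: pivot -1/5 → sign −
signature = (2, 2, 0)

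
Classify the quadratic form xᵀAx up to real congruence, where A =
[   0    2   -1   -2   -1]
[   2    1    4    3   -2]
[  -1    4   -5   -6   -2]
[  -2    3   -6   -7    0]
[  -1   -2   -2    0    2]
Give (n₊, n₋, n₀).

step 0: pivot 1 → sign +
step 1: pivot -4 → sign −
step 2: pivot -3/4 → sign −
step 3: pivot 1 → sign +
step 4: row/col 4 already zero → sign 0
signature = (2, 2, 1)

Answer: (2, 2, 1)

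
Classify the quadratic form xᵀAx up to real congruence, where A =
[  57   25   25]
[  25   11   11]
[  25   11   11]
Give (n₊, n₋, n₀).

Answer: (2, 0, 1)

Derivation:
step 0: pivot 57 → sign +
step 1: pivot 2/57 → sign +
step 2: row/col 2 already zero → sign 0
signature = (2, 0, 1)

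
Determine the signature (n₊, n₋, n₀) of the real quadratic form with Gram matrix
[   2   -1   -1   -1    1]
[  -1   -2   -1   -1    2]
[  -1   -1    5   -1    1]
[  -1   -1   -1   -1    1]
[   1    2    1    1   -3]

step 0: pivot 2 → sign +
step 1: pivot -5/2 → sign −
step 2: pivot 27/5 → sign +
step 3: pivot -2/3 → sign −
step 4: pivot -1 → sign −
signature = (2, 3, 0)

Answer: (2, 3, 0)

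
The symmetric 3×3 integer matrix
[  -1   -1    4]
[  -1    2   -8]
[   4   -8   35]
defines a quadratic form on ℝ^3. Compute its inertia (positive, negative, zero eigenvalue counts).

Answer: (2, 1, 0)

Derivation:
step 0: pivot -1 → sign −
step 1: pivot 3 → sign +
step 2: pivot 3 → sign +
signature = (2, 1, 0)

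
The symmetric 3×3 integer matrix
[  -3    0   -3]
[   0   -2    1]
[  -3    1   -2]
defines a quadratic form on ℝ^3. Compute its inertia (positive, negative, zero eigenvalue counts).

step 0: pivot -3 → sign −
step 1: pivot -2 → sign −
step 2: pivot 3/2 → sign +
signature = (1, 2, 0)

Answer: (1, 2, 0)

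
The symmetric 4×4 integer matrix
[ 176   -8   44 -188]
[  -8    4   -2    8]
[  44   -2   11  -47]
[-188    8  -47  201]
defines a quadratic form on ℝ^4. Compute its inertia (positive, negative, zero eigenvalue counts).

Answer: (3, 0, 1)

Derivation:
step 0: pivot 176 → sign +
step 1: pivot 40/11 → sign +
step 2: pivot 1/10 → sign +
step 3: row/col 3 already zero → sign 0
signature = (3, 0, 1)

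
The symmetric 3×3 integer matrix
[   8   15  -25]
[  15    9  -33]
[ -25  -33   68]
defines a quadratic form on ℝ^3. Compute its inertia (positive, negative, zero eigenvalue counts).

step 0: pivot 8 → sign +
step 1: pivot -153/8 → sign −
step 2: pivot -1/17 → sign −
signature = (1, 2, 0)

Answer: (1, 2, 0)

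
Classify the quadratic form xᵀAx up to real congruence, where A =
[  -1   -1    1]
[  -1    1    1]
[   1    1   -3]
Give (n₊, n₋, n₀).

step 0: pivot -1 → sign −
step 1: pivot 2 → sign +
step 2: pivot -2 → sign −
signature = (1, 2, 0)

Answer: (1, 2, 0)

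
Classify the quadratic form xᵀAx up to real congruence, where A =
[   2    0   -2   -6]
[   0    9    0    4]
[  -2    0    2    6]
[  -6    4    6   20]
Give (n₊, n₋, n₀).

step 0: pivot 2 → sign +
step 1: pivot 9 → sign +
step 2: pivot 2/9 → sign +
step 3: row/col 3 already zero → sign 0
signature = (3, 0, 1)

Answer: (3, 0, 1)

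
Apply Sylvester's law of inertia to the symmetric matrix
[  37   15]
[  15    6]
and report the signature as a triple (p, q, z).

step 0: pivot 37 → sign +
step 1: pivot -3/37 → sign −
signature = (1, 1, 0)

Answer: (1, 1, 0)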